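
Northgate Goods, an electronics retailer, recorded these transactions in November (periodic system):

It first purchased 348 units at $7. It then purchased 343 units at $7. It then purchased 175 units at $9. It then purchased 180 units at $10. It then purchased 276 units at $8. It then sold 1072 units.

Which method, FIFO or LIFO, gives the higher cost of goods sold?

LIFO

FIFO COGS: 348 @ $7 + 343 @ $7 + 175 @ $9 + 180 @ $10 + 26 @ $8 = $8,420
LIFO COGS: 276 @ $8 + 180 @ $10 + 175 @ $9 + 343 @ $7 + 98 @ $7 = $8,670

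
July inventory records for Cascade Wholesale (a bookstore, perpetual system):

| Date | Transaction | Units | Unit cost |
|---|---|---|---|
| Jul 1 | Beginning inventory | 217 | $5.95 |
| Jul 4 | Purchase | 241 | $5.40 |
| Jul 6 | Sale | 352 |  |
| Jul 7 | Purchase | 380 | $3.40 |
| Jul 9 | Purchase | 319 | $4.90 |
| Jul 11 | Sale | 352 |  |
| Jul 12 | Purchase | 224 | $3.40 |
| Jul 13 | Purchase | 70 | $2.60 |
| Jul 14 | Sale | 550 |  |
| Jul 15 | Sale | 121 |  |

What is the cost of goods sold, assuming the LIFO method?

COGS = $5,939.05

Jul 6, 352 sold [LIFO — newest first]: 241 @ $5.40 + 111 @ $5.95 = $1,961.85
Jul 11, 352 sold [LIFO — newest first]: 319 @ $4.90 + 33 @ $3.40 = $1,675.30
Jul 14, 550 sold [LIFO — newest first]: 70 @ $2.60 + 224 @ $3.40 + 256 @ $3.40 = $1,814.00
Jul 15, 121 sold [LIFO — newest first]: 91 @ $3.40 + 30 @ $5.95 = $487.90
Total COGS = $1,961.85 + $1,675.30 + $1,814.00 + $487.90 = $5,939.05
Ending inventory: 76 @ $5.95 = $452.20
Check: goods available $6,391.25 = COGS $5,939.05 + ending $452.20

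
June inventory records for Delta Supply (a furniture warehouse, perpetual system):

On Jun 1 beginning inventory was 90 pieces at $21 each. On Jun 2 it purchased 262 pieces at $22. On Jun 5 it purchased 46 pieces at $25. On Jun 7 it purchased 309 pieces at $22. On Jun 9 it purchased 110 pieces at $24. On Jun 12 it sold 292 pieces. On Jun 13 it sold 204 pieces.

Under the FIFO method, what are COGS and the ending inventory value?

Jun 12, 292 sold [FIFO — oldest first]: 90 @ $21 + 202 @ $22 = $6,334
Jun 13, 204 sold [FIFO — oldest first]: 60 @ $22 + 46 @ $25 + 98 @ $22 = $4,626
Total COGS = $6,334 + $4,626 = $10,960
Ending inventory: 211 @ $22 + 110 @ $24 = $7,282
Check: goods available $18,242 = COGS $10,960 + ending $7,282

COGS = $10,960; ending inventory = $7,282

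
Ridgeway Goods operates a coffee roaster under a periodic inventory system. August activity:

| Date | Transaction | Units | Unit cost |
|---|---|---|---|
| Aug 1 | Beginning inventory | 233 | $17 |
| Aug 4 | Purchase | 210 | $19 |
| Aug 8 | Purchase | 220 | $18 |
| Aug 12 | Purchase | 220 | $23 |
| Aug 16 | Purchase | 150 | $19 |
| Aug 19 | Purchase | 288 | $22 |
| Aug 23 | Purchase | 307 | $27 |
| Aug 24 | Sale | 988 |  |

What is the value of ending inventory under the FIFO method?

Ending inventory = $15,480

Aug 24, 988 sold [FIFO — oldest first]: 233 @ $17 + 210 @ $19 + 220 @ $18 + 220 @ $23 + 105 @ $19 = $18,966
Ending inventory: 45 @ $19 + 288 @ $22 + 307 @ $27 = $15,480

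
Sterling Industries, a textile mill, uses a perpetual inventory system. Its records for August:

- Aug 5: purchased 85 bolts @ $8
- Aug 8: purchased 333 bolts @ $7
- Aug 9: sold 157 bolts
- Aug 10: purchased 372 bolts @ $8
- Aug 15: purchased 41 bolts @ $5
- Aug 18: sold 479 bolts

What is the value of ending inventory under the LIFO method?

Ending inventory = $1,450

Aug 9, 157 sold [LIFO — newest first]: 157 @ $7 = $1,099
Aug 18, 479 sold [LIFO — newest first]: 41 @ $5 + 372 @ $8 + 66 @ $7 = $3,643
Total COGS = $1,099 + $3,643 = $4,742
Ending inventory: 85 @ $8 + 110 @ $7 = $1,450
Check: goods available $6,192 = COGS $4,742 + ending $1,450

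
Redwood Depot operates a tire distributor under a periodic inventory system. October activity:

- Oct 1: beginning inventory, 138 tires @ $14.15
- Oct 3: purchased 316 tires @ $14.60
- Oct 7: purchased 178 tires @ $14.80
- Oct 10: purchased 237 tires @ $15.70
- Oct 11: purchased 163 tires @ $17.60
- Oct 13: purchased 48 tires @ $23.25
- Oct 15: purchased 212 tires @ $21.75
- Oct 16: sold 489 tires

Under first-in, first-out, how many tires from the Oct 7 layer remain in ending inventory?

Oct 16, 489 sold [FIFO — oldest first]: 138 @ $14.15 + 316 @ $14.60 + 35 @ $14.80 = $7,084.30
Ending inventory: 143 @ $14.80 + 237 @ $15.70 + 163 @ $17.60 + 48 @ $23.25 + 212 @ $21.75 = $14,433.10

143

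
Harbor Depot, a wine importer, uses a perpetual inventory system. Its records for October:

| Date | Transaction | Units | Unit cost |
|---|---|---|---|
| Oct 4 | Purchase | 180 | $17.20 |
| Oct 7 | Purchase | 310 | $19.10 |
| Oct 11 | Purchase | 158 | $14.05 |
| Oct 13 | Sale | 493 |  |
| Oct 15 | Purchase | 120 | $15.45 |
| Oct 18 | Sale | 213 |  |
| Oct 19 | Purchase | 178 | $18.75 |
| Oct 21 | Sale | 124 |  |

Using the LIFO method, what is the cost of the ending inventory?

Ending inventory = $2,078.90

Oct 13, 493 sold [LIFO — newest first]: 158 @ $14.05 + 310 @ $19.10 + 25 @ $17.20 = $8,570.90
Oct 18, 213 sold [LIFO — newest first]: 120 @ $15.45 + 93 @ $17.20 = $3,453.60
Oct 21, 124 sold [LIFO — newest first]: 124 @ $18.75 = $2,325.00
Total COGS = $8,570.90 + $3,453.60 + $2,325.00 = $14,349.50
Ending inventory: 62 @ $17.20 + 54 @ $18.75 = $2,078.90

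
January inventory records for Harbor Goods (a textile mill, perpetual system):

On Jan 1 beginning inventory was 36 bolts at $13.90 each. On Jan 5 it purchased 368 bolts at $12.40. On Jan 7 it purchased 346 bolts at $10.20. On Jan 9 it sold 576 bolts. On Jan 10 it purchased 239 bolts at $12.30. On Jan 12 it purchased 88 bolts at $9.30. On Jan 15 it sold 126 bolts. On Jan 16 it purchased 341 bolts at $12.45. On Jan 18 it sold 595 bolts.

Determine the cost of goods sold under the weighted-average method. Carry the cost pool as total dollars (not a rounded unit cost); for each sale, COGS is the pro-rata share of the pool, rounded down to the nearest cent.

COGS = $15,151.35

After Jan 1: 36 on hand, pool $500.40 (≈ $13.9000 each)
After Jan 5: 404 on hand, pool $5,063.60 (≈ $12.5337 each)
After Jan 7: 750 on hand, pool $8,592.80 (≈ $11.4571 each)
Jan 9, sell 576: 576/750 × $8,592.80 → $6,599.27
After Jan 10: 413 on hand, pool $4,933.23 (≈ $11.9449 each)
After Jan 12: 501 on hand, pool $5,751.63 (≈ $11.4803 each)
Jan 15, sell 126: 126/501 × $5,751.63 → $1,446.51
After Jan 16: 716 on hand, pool $8,550.57 (≈ $11.9421 each)
Jan 18, sell 595: 595/716 × $8,550.57 → $7,105.57
Total COGS = $6,599.27 + $1,446.51 + $7,105.57 = $15,151.35
Ending inventory (cost pool remaining) = $1,445.00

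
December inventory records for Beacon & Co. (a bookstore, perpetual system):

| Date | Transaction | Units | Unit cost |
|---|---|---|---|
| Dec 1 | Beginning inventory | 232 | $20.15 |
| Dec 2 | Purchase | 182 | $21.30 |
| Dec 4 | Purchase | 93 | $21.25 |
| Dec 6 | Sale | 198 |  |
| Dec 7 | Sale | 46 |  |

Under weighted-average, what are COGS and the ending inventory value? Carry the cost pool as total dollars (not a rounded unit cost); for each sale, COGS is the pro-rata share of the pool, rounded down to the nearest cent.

After Dec 1: 232 on hand, pool $4,674.80 (≈ $20.1500 each)
After Dec 2: 414 on hand, pool $8,551.40 (≈ $20.6556 each)
After Dec 4: 507 on hand, pool $10,527.65 (≈ $20.7646 each)
Dec 6, sell 198: 198/507 × $10,527.65 → $4,111.38
Dec 7, sell 46: 46/309 × $6,416.27 → $955.17
Total COGS = $4,111.38 + $955.17 = $5,066.55
Ending inventory (cost pool remaining) = $5,461.10

COGS = $5,066.55; ending inventory = $5,461.10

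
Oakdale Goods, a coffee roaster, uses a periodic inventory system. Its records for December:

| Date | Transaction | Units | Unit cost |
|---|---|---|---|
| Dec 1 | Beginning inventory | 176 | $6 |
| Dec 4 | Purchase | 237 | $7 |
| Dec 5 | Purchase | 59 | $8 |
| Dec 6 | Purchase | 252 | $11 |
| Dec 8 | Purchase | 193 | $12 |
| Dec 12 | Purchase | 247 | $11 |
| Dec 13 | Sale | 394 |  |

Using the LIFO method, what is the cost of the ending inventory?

Dec 13, 394 sold [LIFO — newest first]: 247 @ $11 + 147 @ $12 = $4,481
Ending inventory: 176 @ $6 + 237 @ $7 + 59 @ $8 + 252 @ $11 + 46 @ $12 = $6,511
Check: goods available $10,992 = COGS $4,481 + ending $6,511

Ending inventory = $6,511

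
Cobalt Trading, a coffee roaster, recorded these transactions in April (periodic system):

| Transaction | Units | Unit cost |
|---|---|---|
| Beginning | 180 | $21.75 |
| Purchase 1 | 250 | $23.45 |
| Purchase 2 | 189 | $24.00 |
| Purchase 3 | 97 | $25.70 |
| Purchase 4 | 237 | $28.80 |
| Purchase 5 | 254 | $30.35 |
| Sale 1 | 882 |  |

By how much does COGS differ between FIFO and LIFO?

FIFO COGS: 180 @ $21.75 + 250 @ $23.45 + 189 @ $24.00 + 97 @ $25.70 + 166 @ $28.80 = $21,587.20
LIFO COGS: 254 @ $30.35 + 237 @ $28.80 + 97 @ $25.70 + 189 @ $24.00 + 105 @ $23.45 = $24,025.65
Difference = |$21,587.20 − $24,025.65| = $2,438.45

$2,438.45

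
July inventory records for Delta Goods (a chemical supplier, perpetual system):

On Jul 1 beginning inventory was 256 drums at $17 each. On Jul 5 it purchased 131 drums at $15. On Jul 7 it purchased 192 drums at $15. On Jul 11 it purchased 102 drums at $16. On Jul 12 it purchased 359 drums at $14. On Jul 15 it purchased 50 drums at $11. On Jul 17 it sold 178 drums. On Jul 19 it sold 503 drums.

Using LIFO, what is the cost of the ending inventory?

Jul 17, 178 sold [LIFO — newest first]: 50 @ $11 + 128 @ $14 = $2,342
Jul 19, 503 sold [LIFO — newest first]: 231 @ $14 + 102 @ $16 + 170 @ $15 = $7,416
Total COGS = $2,342 + $7,416 = $9,758
Ending inventory: 256 @ $17 + 131 @ $15 + 22 @ $15 = $6,647

Ending inventory = $6,647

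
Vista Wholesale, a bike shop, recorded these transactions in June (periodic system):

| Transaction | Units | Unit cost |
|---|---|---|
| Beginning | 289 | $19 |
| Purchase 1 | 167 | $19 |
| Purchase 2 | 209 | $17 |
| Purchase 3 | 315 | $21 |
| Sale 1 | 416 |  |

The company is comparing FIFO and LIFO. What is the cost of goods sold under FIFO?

COGS = $7,904

FIFO COGS: 289 @ $19 + 127 @ $19 = $7,904
LIFO COGS: 315 @ $21 + 101 @ $17 = $8,332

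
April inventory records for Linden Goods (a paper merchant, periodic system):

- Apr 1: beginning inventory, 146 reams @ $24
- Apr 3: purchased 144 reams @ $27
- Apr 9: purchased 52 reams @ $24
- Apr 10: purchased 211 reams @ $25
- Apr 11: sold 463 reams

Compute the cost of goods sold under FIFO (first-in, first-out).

Apr 11, 463 sold [FIFO — oldest first]: 146 @ $24 + 144 @ $27 + 52 @ $24 + 121 @ $25 = $11,665
Ending inventory: 90 @ $25 = $2,250
Check: goods available $13,915 = COGS $11,665 + ending $2,250

COGS = $11,665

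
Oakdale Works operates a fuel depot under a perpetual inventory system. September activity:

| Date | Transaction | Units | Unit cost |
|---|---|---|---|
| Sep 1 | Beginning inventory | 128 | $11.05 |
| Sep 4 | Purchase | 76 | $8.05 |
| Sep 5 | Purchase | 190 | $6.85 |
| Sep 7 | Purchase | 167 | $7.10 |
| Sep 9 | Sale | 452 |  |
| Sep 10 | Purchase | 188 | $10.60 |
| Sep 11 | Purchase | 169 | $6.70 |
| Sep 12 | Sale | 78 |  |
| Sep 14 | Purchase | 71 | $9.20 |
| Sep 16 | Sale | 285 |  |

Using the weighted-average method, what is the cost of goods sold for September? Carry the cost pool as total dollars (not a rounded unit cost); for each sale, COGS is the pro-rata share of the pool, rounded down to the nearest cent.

COGS = $6,780.90

After Sep 1: 128 on hand, pool $1,414.40 (≈ $11.0500 each)
After Sep 4: 204 on hand, pool $2,026.20 (≈ $9.9324 each)
After Sep 5: 394 on hand, pool $3,327.70 (≈ $8.4459 each)
After Sep 7: 561 on hand, pool $4,513.40 (≈ $8.0453 each)
Sep 9, sell 452: 452/561 × $4,513.40 → $3,636.46
After Sep 10: 297 on hand, pool $2,869.74 (≈ $9.6624 each)
After Sep 11: 466 on hand, pool $4,002.04 (≈ $8.5881 each)
Sep 12, sell 78: 78/466 × $4,002.04 → $669.86
After Sep 14: 459 on hand, pool $3,985.38 (≈ $8.6827 each)
Sep 16, sell 285: 285/459 × $3,985.38 → $2,474.58
Total COGS = $3,636.46 + $669.86 + $2,474.58 = $6,780.90
Ending inventory (cost pool remaining) = $1,510.80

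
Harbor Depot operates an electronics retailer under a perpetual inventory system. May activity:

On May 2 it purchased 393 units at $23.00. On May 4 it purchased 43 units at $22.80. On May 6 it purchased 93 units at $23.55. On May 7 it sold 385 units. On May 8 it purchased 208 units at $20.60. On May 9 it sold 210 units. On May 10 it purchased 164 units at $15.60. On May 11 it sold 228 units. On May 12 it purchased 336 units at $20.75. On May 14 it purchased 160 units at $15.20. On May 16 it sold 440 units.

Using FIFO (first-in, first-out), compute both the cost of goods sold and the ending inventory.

COGS = $26,419.95; ending inventory = $2,036.80

May 7, 385 sold [FIFO — oldest first]: 385 @ $23.00 = $8,855.00
May 9, 210 sold [FIFO — oldest first]: 8 @ $23.00 + 43 @ $22.80 + 93 @ $23.55 + 66 @ $20.60 = $4,714.15
May 11, 228 sold [FIFO — oldest first]: 142 @ $20.60 + 86 @ $15.60 = $4,266.80
May 16, 440 sold [FIFO — oldest first]: 78 @ $15.60 + 336 @ $20.75 + 26 @ $15.20 = $8,584.00
Total COGS = $8,855.00 + $4,714.15 + $4,266.80 + $8,584.00 = $26,419.95
Ending inventory: 134 @ $15.20 = $2,036.80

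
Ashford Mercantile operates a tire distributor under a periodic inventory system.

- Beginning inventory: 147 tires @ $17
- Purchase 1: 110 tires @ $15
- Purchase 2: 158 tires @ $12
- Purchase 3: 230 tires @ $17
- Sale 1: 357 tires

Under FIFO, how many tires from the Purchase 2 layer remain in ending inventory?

Sale 1 (357) [FIFO — oldest first]: 147 @ $17 + 110 @ $15 + 100 @ $12 = $5,349
Ending inventory: 58 @ $12 + 230 @ $17 = $4,606
Check: goods available $9,955 = COGS $5,349 + ending $4,606

58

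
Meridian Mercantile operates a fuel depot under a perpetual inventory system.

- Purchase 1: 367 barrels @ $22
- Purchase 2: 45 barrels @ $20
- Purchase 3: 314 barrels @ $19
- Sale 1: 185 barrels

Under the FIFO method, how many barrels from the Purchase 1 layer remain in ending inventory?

Sale 1 (185) [FIFO — oldest first]: 185 @ $22 = $4,070
Ending inventory: 182 @ $22 + 45 @ $20 + 314 @ $19 = $10,870

182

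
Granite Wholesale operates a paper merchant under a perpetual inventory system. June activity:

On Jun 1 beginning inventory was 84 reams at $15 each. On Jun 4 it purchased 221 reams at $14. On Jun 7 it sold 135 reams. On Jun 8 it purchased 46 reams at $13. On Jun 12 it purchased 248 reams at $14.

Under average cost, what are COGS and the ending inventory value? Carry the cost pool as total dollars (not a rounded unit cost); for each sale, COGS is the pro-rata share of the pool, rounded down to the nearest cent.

After Jun 1: 84 on hand, pool $1,260.00 (≈ $15.0000 each)
After Jun 4: 305 on hand, pool $4,354.00 (≈ $14.2754 each)
Jun 7, sell 135: 135/305 × $4,354.00 → $1,927.18
After Jun 8: 216 on hand, pool $3,024.82 (≈ $14.0038 each)
After Jun 12: 464 on hand, pool $6,496.82 (≈ $14.0018 each)
Ending inventory (cost pool remaining) = $6,496.82

COGS = $1,927.18; ending inventory = $6,496.82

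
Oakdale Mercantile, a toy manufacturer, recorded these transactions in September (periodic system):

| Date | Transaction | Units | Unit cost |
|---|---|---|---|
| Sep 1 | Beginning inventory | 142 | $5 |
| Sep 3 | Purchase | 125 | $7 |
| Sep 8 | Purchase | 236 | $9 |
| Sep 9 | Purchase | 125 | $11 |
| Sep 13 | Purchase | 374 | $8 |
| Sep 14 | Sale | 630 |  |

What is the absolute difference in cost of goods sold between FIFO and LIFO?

$446

FIFO COGS: 142 @ $5 + 125 @ $7 + 236 @ $9 + 125 @ $11 + 2 @ $8 = $5,100
LIFO COGS: 374 @ $8 + 125 @ $11 + 131 @ $9 = $5,546
Difference = |$5,100 − $5,546| = $446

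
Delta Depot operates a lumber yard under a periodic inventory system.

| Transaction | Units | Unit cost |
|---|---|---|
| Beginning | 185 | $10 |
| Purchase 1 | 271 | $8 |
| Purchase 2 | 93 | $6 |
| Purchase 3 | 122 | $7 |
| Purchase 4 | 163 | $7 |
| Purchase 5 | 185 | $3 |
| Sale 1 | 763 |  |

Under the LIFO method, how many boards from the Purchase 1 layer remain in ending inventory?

71

Sale 1 (763) [LIFO — newest first]: 185 @ $3 + 163 @ $7 + 122 @ $7 + 93 @ $6 + 200 @ $8 = $4,708
Ending inventory: 185 @ $10 + 71 @ $8 = $2,418
Check: goods available $7,126 = COGS $4,708 + ending $2,418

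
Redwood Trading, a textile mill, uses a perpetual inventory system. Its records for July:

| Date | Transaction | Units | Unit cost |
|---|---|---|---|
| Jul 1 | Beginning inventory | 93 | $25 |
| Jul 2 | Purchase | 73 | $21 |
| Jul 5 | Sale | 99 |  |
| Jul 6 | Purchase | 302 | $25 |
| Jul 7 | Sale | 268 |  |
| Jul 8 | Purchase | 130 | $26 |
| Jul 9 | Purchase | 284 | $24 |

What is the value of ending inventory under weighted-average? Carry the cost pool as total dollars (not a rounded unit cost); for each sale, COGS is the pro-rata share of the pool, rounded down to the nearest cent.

Ending inventory = $12,688.75

After Jul 1: 93 on hand, pool $2,325.00 (≈ $25.0000 each)
After Jul 2: 166 on hand, pool $3,858.00 (≈ $23.2410 each)
Jul 5, sell 99: 99/166 × $3,858.00 → $2,300.85
After Jul 6: 369 on hand, pool $9,107.15 (≈ $24.6806 each)
Jul 7, sell 268: 268/369 × $9,107.15 → $6,614.40
After Jul 8: 231 on hand, pool $5,872.75 (≈ $25.4232 each)
After Jul 9: 515 on hand, pool $12,688.75 (≈ $24.6383 each)
Total COGS = $2,300.85 + $6,614.40 = $8,915.25
Ending inventory (cost pool remaining) = $12,688.75
Check: goods available $21,604.00 = COGS $8,915.25 + ending $12,688.75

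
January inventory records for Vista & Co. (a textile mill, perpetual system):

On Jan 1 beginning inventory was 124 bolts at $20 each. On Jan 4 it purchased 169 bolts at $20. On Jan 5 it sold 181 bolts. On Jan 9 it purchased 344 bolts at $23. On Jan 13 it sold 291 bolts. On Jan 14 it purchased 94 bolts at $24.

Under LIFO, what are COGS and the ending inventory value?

Jan 5, 181 sold [LIFO — newest first]: 169 @ $20 + 12 @ $20 = $3,620
Jan 13, 291 sold [LIFO — newest first]: 291 @ $23 = $6,693
Total COGS = $3,620 + $6,693 = $10,313
Ending inventory: 112 @ $20 + 53 @ $23 + 94 @ $24 = $5,715

COGS = $10,313; ending inventory = $5,715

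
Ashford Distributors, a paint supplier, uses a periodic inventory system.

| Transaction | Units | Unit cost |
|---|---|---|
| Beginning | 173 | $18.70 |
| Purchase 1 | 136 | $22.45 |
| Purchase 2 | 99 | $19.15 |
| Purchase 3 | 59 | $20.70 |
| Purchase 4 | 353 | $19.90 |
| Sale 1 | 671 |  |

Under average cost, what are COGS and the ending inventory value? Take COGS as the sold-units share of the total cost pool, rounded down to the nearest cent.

Sale 1, sell 671: 671/820 × $16,430.15 → $13,444.67
Ending inventory (cost pool remaining) = $2,985.48
Check: goods available $16,430.15 = COGS $13,444.67 + ending $2,985.48

COGS = $13,444.67; ending inventory = $2,985.48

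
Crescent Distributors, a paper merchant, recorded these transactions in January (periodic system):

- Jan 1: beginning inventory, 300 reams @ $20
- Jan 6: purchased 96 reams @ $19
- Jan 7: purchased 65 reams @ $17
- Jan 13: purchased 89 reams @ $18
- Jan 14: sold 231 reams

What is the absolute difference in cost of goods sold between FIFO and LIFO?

$450

FIFO COGS: 231 @ $20 = $4,620
LIFO COGS: 89 @ $18 + 65 @ $17 + 77 @ $19 = $4,170
Difference = |$4,620 − $4,170| = $450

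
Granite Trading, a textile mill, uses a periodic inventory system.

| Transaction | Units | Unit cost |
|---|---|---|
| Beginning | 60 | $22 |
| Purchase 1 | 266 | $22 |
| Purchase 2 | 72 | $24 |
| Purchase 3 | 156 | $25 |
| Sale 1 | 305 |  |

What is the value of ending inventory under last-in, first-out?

Sale 1 (305) [LIFO — newest first]: 156 @ $25 + 72 @ $24 + 77 @ $22 = $7,322
Ending inventory: 60 @ $22 + 189 @ $22 = $5,478

Ending inventory = $5,478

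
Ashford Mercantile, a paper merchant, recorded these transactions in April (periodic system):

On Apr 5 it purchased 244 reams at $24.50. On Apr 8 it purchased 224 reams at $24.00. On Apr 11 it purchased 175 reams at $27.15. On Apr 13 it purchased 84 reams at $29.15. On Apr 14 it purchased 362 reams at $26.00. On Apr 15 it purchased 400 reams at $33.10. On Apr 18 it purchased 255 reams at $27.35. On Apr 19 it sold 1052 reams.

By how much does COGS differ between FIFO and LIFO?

FIFO COGS: 244 @ $24.50 + 224 @ $24.00 + 175 @ $27.15 + 84 @ $29.15 + 325 @ $26.00 = $27,003.85
LIFO COGS: 255 @ $27.35 + 400 @ $33.10 + 362 @ $26.00 + 35 @ $29.15 = $30,646.50
Difference = |$27,003.85 − $30,646.50| = $3,642.65

$3,642.65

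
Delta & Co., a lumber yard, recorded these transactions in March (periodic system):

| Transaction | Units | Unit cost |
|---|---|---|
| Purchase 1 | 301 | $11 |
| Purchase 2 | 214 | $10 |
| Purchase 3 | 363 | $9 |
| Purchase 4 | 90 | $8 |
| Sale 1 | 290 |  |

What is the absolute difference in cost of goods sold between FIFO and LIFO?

$670

FIFO COGS: 290 @ $11 = $3,190
LIFO COGS: 90 @ $8 + 200 @ $9 = $2,520
Difference = |$3,190 − $2,520| = $670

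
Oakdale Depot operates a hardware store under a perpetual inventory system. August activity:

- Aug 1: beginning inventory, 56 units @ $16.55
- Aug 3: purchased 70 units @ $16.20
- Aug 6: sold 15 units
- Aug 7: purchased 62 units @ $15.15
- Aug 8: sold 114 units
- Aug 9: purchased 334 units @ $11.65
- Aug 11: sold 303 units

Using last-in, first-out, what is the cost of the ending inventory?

Aug 6, 15 sold [LIFO — newest first]: 15 @ $16.20 = $243.00
Aug 8, 114 sold [LIFO — newest first]: 62 @ $15.15 + 52 @ $16.20 = $1,781.70
Aug 11, 303 sold [LIFO — newest first]: 303 @ $11.65 = $3,529.95
Total COGS = $243.00 + $1,781.70 + $3,529.95 = $5,554.65
Ending inventory: 56 @ $16.55 + 3 @ $16.20 + 31 @ $11.65 = $1,336.55
Check: goods available $6,891.20 = COGS $5,554.65 + ending $1,336.55

Ending inventory = $1,336.55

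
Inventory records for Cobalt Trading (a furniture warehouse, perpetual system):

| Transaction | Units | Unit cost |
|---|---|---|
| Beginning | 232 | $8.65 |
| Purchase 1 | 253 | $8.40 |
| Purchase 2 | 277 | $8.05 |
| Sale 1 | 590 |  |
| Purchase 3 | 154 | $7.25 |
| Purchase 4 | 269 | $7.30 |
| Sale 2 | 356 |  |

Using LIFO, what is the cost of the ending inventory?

Sale 1 (590) [LIFO — newest first]: 277 @ $8.05 + 253 @ $8.40 + 60 @ $8.65 = $4,874.05
Sale 2 (356) [LIFO — newest first]: 269 @ $7.30 + 87 @ $7.25 = $2,594.45
Total COGS = $4,874.05 + $2,594.45 = $7,468.50
Ending inventory: 172 @ $8.65 + 67 @ $7.25 = $1,973.55

Ending inventory = $1,973.55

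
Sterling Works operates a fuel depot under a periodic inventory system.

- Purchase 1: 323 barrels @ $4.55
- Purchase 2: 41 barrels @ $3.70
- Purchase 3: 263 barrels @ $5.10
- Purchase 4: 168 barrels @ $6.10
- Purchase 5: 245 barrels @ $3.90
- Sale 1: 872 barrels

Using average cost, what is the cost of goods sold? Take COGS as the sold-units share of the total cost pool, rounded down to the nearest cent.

COGS = $4,144.47

Sale 1, sell 872: 872/1040 × $4,942.95 → $4,144.47
Ending inventory (cost pool remaining) = $798.48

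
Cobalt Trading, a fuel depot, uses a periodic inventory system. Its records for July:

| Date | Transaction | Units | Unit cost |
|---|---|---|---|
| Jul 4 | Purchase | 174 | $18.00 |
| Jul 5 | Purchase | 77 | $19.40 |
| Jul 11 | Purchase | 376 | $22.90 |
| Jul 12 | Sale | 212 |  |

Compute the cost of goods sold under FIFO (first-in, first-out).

COGS = $3,869.20

Jul 12, 212 sold [FIFO — oldest first]: 174 @ $18.00 + 38 @ $19.40 = $3,869.20
Ending inventory: 39 @ $19.40 + 376 @ $22.90 = $9,367.00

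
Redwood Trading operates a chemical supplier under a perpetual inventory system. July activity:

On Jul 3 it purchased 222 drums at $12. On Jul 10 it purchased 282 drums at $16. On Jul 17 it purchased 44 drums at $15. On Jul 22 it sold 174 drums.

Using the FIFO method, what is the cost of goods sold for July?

COGS = $2,088

Jul 22, 174 sold [FIFO — oldest first]: 174 @ $12 = $2,088
Ending inventory: 48 @ $12 + 282 @ $16 + 44 @ $15 = $5,748
Check: goods available $7,836 = COGS $2,088 + ending $5,748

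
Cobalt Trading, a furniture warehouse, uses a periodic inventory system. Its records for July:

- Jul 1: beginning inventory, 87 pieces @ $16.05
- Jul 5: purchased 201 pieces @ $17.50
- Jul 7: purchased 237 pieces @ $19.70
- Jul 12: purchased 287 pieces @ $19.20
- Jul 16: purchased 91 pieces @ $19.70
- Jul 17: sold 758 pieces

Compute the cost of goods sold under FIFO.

COGS = $14,056.35

Jul 17, 758 sold [FIFO — oldest first]: 87 @ $16.05 + 201 @ $17.50 + 237 @ $19.70 + 233 @ $19.20 = $14,056.35
Ending inventory: 54 @ $19.20 + 91 @ $19.70 = $2,829.50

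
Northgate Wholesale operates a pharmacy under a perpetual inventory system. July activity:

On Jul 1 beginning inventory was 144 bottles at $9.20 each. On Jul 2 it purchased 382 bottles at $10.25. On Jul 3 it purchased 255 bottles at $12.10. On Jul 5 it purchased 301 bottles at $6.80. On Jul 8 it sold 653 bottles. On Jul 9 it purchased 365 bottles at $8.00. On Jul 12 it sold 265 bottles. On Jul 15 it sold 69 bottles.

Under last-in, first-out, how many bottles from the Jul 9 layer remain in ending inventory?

31

Jul 8, 653 sold [LIFO — newest first]: 301 @ $6.80 + 255 @ $12.10 + 97 @ $10.25 = $6,126.55
Jul 12, 265 sold [LIFO — newest first]: 265 @ $8.00 = $2,120.00
Jul 15, 69 sold [LIFO — newest first]: 69 @ $8.00 = $552.00
Total COGS = $6,126.55 + $2,120.00 + $552.00 = $8,798.55
Ending inventory: 144 @ $9.20 + 285 @ $10.25 + 31 @ $8.00 = $4,494.05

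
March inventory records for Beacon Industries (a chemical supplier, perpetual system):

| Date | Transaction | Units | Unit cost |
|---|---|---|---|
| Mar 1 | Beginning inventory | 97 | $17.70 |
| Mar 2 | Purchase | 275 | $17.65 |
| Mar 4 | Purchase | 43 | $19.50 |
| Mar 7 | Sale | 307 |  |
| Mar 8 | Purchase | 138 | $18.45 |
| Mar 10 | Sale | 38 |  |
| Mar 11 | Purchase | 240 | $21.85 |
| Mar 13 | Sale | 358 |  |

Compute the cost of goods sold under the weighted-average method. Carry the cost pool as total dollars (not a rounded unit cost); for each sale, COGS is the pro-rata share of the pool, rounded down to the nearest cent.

After Mar 1: 97 on hand, pool $1,716.90 (≈ $17.7000 each)
After Mar 2: 372 on hand, pool $6,570.65 (≈ $17.6630 each)
After Mar 4: 415 on hand, pool $7,409.15 (≈ $17.8534 each)
Mar 7, sell 307: 307/415 × $7,409.15 → $5,480.98
After Mar 8: 246 on hand, pool $4,474.27 (≈ $18.1881 each)
Mar 10, sell 38: 38/246 × $4,474.27 → $691.14
After Mar 11: 448 on hand, pool $9,027.13 (≈ $20.1498 each)
Mar 13, sell 358: 358/448 × $9,027.13 → $7,213.64
Total COGS = $5,480.98 + $691.14 + $7,213.64 = $13,385.76
Ending inventory (cost pool remaining) = $1,813.49
Check: goods available $15,199.25 = COGS $13,385.76 + ending $1,813.49

COGS = $13,385.76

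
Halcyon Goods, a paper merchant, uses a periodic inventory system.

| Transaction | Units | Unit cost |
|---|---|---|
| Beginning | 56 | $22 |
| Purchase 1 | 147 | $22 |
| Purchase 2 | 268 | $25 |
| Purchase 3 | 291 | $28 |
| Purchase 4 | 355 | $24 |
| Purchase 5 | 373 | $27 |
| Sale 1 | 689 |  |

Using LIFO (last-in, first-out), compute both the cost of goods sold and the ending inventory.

COGS = $17,655; ending inventory = $20,250

Sale 1 (689) [LIFO — newest first]: 373 @ $27 + 316 @ $24 = $17,655
Ending inventory: 56 @ $22 + 147 @ $22 + 268 @ $25 + 291 @ $28 + 39 @ $24 = $20,250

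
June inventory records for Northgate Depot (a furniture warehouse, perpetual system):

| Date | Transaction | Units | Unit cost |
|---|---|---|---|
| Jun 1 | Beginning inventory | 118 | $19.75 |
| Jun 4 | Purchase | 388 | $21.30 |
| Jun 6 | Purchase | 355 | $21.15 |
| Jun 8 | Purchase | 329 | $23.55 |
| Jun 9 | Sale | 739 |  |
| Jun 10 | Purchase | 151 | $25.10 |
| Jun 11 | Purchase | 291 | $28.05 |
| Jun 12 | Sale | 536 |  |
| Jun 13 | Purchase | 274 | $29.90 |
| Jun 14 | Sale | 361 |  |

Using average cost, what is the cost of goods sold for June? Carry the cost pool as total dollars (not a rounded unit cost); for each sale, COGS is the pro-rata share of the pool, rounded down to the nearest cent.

COGS = $38,770.22

After Jun 1: 118 on hand, pool $2,330.50 (≈ $19.7500 each)
After Jun 4: 506 on hand, pool $10,594.90 (≈ $20.9385 each)
After Jun 6: 861 on hand, pool $18,103.15 (≈ $21.0257 each)
After Jun 8: 1190 on hand, pool $25,851.10 (≈ $21.7236 each)
Jun 9, sell 739: 739/1190 × $25,851.10 → $16,053.75
After Jun 10: 602 on hand, pool $13,587.45 (≈ $22.5705 each)
After Jun 11: 893 on hand, pool $21,750.00 (≈ $24.3561 each)
Jun 12, sell 536: 536/893 × $21,750.00 → $13,054.87
After Jun 13: 631 on hand, pool $16,887.73 (≈ $26.7634 each)
Jun 14, sell 361: 361/631 × $16,887.73 → $9,661.60
Total COGS = $16,053.75 + $13,054.87 + $9,661.60 = $38,770.22
Ending inventory (cost pool remaining) = $7,226.13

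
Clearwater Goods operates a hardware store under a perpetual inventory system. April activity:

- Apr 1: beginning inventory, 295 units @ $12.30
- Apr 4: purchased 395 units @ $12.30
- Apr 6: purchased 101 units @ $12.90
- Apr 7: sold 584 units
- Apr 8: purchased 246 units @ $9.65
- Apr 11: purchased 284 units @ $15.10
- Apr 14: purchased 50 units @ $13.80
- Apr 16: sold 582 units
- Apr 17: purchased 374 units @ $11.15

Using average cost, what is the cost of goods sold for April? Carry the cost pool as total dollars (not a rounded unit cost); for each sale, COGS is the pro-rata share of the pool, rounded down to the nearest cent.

After Apr 1: 295 on hand, pool $3,628.50 (≈ $12.3000 each)
After Apr 4: 690 on hand, pool $8,487.00 (≈ $12.3000 each)
After Apr 6: 791 on hand, pool $9,789.90 (≈ $12.3766 each)
Apr 7, sell 584: 584/791 × $9,789.90 → $7,227.94
After Apr 8: 453 on hand, pool $4,935.86 (≈ $10.8959 each)
After Apr 11: 737 on hand, pool $9,224.26 (≈ $12.5160 each)
After Apr 14: 787 on hand, pool $9,914.26 (≈ $12.5975 each)
Apr 16, sell 582: 582/787 × $9,914.26 → $7,331.76
After Apr 17: 579 on hand, pool $6,752.60 (≈ $11.6625 each)
Total COGS = $7,227.94 + $7,331.76 = $14,559.70
Ending inventory (cost pool remaining) = $6,752.60

COGS = $14,559.70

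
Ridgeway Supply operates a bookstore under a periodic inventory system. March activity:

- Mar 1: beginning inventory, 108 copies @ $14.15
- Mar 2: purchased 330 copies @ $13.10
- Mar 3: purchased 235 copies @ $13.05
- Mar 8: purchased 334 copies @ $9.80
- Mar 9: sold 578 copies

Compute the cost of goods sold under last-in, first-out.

Mar 9, 578 sold [LIFO — newest first]: 334 @ $9.80 + 235 @ $13.05 + 9 @ $13.10 = $6,457.85
Ending inventory: 108 @ $14.15 + 321 @ $13.10 = $5,733.30

COGS = $6,457.85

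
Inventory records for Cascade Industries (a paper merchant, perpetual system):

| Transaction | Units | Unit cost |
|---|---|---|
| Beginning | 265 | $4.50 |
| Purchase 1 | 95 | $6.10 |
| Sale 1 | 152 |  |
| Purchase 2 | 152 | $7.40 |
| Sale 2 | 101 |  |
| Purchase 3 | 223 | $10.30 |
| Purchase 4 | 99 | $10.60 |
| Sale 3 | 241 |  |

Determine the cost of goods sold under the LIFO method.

Sale 1 (152) [LIFO — newest first]: 95 @ $6.10 + 57 @ $4.50 = $836.00
Sale 2 (101) [LIFO — newest first]: 101 @ $7.40 = $747.40
Sale 3 (241) [LIFO — newest first]: 99 @ $10.60 + 142 @ $10.30 = $2,512.00
Total COGS = $836.00 + $747.40 + $2,512.00 = $4,095.40
Ending inventory: 208 @ $4.50 + 51 @ $7.40 + 81 @ $10.30 = $2,147.70

COGS = $4,095.40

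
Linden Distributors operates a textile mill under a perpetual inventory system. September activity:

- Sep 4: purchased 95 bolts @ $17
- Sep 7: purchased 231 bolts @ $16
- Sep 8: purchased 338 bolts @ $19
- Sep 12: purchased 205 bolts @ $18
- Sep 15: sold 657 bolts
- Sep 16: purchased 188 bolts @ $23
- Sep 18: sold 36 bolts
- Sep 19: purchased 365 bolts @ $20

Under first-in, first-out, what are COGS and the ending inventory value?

COGS = $12,255; ending inventory = $14,792

Sep 15, 657 sold [FIFO — oldest first]: 95 @ $17 + 231 @ $16 + 331 @ $19 = $11,600
Sep 18, 36 sold [FIFO — oldest first]: 7 @ $19 + 29 @ $18 = $655
Total COGS = $11,600 + $655 = $12,255
Ending inventory: 176 @ $18 + 188 @ $23 + 365 @ $20 = $14,792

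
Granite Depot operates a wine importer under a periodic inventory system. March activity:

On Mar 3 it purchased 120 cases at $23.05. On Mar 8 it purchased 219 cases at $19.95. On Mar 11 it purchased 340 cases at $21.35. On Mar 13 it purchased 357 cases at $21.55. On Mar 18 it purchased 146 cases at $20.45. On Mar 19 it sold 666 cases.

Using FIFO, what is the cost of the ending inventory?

Mar 19, 666 sold [FIFO — oldest first]: 120 @ $23.05 + 219 @ $19.95 + 327 @ $21.35 = $14,116.50
Ending inventory: 13 @ $21.35 + 357 @ $21.55 + 146 @ $20.45 = $10,956.60

Ending inventory = $10,956.60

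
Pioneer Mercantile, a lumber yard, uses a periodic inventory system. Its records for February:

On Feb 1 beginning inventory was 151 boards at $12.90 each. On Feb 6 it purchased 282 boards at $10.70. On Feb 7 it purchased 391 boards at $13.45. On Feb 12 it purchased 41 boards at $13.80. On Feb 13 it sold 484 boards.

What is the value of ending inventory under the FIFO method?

Feb 13, 484 sold [FIFO — oldest first]: 151 @ $12.90 + 282 @ $10.70 + 51 @ $13.45 = $5,651.25
Ending inventory: 340 @ $13.45 + 41 @ $13.80 = $5,138.80

Ending inventory = $5,138.80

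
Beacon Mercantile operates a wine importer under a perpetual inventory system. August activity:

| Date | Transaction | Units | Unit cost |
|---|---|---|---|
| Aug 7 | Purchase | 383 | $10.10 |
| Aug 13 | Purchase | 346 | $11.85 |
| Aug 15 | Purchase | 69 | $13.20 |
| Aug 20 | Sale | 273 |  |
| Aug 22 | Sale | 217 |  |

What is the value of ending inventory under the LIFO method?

Aug 20, 273 sold [LIFO — newest first]: 69 @ $13.20 + 204 @ $11.85 = $3,328.20
Aug 22, 217 sold [LIFO — newest first]: 142 @ $11.85 + 75 @ $10.10 = $2,440.20
Total COGS = $3,328.20 + $2,440.20 = $5,768.40
Ending inventory: 308 @ $10.10 = $3,110.80
Check: goods available $8,879.20 = COGS $5,768.40 + ending $3,110.80

Ending inventory = $3,110.80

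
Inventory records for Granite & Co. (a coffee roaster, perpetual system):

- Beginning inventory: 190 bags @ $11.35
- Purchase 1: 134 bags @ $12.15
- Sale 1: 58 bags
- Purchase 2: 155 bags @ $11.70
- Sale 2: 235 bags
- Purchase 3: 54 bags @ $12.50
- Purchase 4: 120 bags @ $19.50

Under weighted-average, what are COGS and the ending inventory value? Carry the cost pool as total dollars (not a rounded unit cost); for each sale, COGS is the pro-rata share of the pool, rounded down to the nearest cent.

After Beginning: 190 on hand, pool $2,156.50 (≈ $11.3500 each)
After Purchase 1: 324 on hand, pool $3,784.60 (≈ $11.6809 each)
Sale 1, sell 58: 58/324 × $3,784.60 → $677.49
After Purchase 2: 421 on hand, pool $4,920.61 (≈ $11.6879 each)
Sale 2, sell 235: 235/421 × $4,920.61 → $2,746.65
After Purchase 3: 240 on hand, pool $2,848.96 (≈ $11.8707 each)
After Purchase 4: 360 on hand, pool $5,188.96 (≈ $14.4138 each)
Total COGS = $677.49 + $2,746.65 = $3,424.14
Ending inventory (cost pool remaining) = $5,188.96

COGS = $3,424.14; ending inventory = $5,188.96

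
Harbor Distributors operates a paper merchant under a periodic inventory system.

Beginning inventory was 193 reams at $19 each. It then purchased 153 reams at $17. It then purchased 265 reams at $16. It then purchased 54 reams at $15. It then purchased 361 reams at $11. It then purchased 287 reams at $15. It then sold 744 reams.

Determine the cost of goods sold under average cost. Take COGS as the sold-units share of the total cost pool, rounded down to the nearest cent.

Sale 1, sell 744: 744/1313 × $19,594.00 → $11,102.76
Ending inventory (cost pool remaining) = $8,491.24

COGS = $11,102.76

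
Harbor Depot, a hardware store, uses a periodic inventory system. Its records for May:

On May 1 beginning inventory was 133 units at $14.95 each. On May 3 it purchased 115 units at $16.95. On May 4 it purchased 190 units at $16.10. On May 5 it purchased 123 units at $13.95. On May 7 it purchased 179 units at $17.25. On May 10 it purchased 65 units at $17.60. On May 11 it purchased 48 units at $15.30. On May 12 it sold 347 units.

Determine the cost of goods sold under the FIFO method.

May 12, 347 sold [FIFO — oldest first]: 133 @ $14.95 + 115 @ $16.95 + 99 @ $16.10 = $5,531.50
Ending inventory: 91 @ $16.10 + 123 @ $13.95 + 179 @ $17.25 + 65 @ $17.60 + 48 @ $15.30 = $8,147.10

COGS = $5,531.50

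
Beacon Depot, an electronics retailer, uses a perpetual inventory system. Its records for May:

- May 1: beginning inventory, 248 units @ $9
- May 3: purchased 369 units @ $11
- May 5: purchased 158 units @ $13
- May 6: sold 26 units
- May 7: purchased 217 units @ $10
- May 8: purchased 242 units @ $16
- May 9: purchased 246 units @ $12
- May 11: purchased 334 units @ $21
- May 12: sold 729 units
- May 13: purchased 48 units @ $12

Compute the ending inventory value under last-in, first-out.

Ending inventory = $12,241

May 6, 26 sold [LIFO — newest first]: 26 @ $13 = $338
May 12, 729 sold [LIFO — newest first]: 334 @ $21 + 246 @ $12 + 149 @ $16 = $12,350
Total COGS = $338 + $12,350 = $12,688
Ending inventory: 248 @ $9 + 369 @ $11 + 132 @ $13 + 217 @ $10 + 93 @ $16 + 48 @ $12 = $12,241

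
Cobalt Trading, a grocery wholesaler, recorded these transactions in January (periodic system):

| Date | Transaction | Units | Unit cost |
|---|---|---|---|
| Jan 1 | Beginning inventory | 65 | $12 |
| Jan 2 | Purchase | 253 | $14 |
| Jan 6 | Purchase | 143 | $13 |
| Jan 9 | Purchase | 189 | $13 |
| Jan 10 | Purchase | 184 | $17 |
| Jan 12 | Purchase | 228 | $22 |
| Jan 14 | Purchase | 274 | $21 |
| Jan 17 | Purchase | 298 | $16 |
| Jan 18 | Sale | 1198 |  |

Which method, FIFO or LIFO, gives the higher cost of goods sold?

FIFO COGS: 65 @ $12 + 253 @ $14 + 143 @ $13 + 189 @ $13 + 184 @ $17 + 228 @ $22 + 136 @ $21 = $19,638
LIFO COGS: 298 @ $16 + 274 @ $21 + 228 @ $22 + 184 @ $17 + 189 @ $13 + 25 @ $13 = $21,448

LIFO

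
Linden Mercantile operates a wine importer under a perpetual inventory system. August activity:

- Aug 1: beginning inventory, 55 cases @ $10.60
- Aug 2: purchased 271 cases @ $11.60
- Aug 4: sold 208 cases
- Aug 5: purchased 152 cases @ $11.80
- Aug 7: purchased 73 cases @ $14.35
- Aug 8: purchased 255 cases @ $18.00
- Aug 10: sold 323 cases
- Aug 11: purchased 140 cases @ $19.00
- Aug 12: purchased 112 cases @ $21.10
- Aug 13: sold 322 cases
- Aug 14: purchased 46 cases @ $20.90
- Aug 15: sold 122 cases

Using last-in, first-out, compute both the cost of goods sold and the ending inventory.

COGS = $15,698.75; ending inventory = $1,443.60

Aug 4, 208 sold [LIFO — newest first]: 208 @ $11.60 = $2,412.80
Aug 10, 323 sold [LIFO — newest first]: 255 @ $18.00 + 68 @ $14.35 = $5,565.80
Aug 13, 322 sold [LIFO — newest first]: 112 @ $21.10 + 140 @ $19.00 + 5 @ $14.35 + 65 @ $11.80 = $5,861.95
Aug 15, 122 sold [LIFO — newest first]: 46 @ $20.90 + 76 @ $11.80 = $1,858.20
Total COGS = $2,412.80 + $5,565.80 + $5,861.95 + $1,858.20 = $15,698.75
Ending inventory: 55 @ $10.60 + 63 @ $11.60 + 11 @ $11.80 = $1,443.60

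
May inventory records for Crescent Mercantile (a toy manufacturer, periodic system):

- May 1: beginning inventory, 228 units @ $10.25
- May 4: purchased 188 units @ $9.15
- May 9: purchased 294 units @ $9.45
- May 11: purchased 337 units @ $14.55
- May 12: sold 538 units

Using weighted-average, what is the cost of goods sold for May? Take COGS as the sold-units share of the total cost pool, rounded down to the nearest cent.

May 12, sell 538: 538/1047 × $11,738.85 → $6,031.99
Ending inventory (cost pool remaining) = $5,706.86

COGS = $6,031.99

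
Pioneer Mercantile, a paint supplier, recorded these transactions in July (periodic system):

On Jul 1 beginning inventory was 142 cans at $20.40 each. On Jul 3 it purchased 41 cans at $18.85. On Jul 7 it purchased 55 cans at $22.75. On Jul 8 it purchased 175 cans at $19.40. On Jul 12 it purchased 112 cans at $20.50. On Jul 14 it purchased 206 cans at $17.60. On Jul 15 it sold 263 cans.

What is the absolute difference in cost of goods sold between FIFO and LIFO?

$611.80

FIFO COGS: 142 @ $20.40 + 41 @ $18.85 + 55 @ $22.75 + 25 @ $19.40 = $5,405.90
LIFO COGS: 206 @ $17.60 + 57 @ $20.50 = $4,794.10
Difference = |$5,405.90 − $4,794.10| = $611.80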